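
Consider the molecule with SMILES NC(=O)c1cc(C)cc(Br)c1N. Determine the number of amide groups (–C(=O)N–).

The amide motif appears at heavy-atom position 2 in the SMILES.
Other groups present: 1 primary amine.
Amide count: 1.

1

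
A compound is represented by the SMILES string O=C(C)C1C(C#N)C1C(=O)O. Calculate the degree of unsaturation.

Degree of unsaturation = (number of rings) + (number of π bonds).
Ring closures in the SMILES: 1.
π bonds: 2 double bonds (each 1 DoU), 1 triple bond (each 2 DoU) → 4 DoU from unsaturation.
Total DoU = 1 + 4 = 5.

5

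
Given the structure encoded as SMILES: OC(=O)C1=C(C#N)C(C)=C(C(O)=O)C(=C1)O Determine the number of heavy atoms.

Every atom symbol written in the SMILES (organic subset) is one heavy atom; implicit H are not written.
Heavy atoms by element → C:10, N:1, O:5.
Total: 16.

16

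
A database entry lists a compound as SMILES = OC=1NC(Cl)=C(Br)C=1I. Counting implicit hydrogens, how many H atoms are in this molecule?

Walk through each heavy atom and fill implicit hydrogens from standard valence (C 4, N 3, O 2, S 2, halogen 1):
  atom 1: O, bond orders sum to 1 (valence 2) → 1 H
  atom 2: C, bond orders sum to 4 (valence 4) → 0 H
  atom 3: N, bond orders sum to 2 (valence 3) → 1 H
  atom 4: C, bond orders sum to 4 (valence 4) → 0 H
  atom 5: Cl (halogen, monovalent) → 0 H
  atom 6: C, bond orders sum to 4 (valence 4) → 0 H
  atom 7: Br (halogen, monovalent) → 0 H
  atom 8: C, bond orders sum to 4 (valence 4) → 0 H
  atom 9: I (halogen, monovalent) → 0 H
Total hydrogens: 2.

2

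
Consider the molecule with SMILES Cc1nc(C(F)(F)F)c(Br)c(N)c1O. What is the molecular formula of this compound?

Walk through each heavy atom and fill implicit hydrogens from standard valence (C 4, N 3, O 2, S 2, halogen 1); for lowercase aromatic atoms, an aromatic c carries 1 H when it has two neighbours and 0 H with three, and aromatic n carries 0 H:
  atom 1: C, bond orders sum to 1 (valence 4) → 3 H
  atom 2: aromatic c, 3 neighbours → 0 H
  atom 3: aromatic n, 2 neighbours → 0 H
  atom 4: aromatic c, 3 neighbours → 0 H
  atom 5: C, bond orders sum to 4 (valence 4) → 0 H
  atom 6: F (halogen, monovalent) → 0 H
  atom 7: F (halogen, monovalent) → 0 H
  atom 8: F (halogen, monovalent) → 0 H
  atom 9: aromatic c, 3 neighbours → 0 H
  atom 10: Br (halogen, monovalent) → 0 H
  atom 11: aromatic c, 3 neighbours → 0 H
  atom 12: N, bond orders sum to 1 (valence 3) → 2 H
  atom 13: aromatic c, 3 neighbours → 0 H
  atom 14: O, bond orders sum to 1 (valence 2) → 1 H
Totals → C:7, H:6, Br:1, F:3, N:2, O:1.

C7H6BrF3N2O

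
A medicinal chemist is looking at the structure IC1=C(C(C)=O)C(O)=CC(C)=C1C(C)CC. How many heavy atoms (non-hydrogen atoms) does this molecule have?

16

Every atom symbol written in the SMILES (organic subset) is one heavy atom; implicit H are not written.
Heavy atoms by element → C:13, I:1, O:2.
Total: 16.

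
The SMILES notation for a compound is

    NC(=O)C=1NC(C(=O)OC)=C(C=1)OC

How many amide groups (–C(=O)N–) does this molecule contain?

The amide motif appears at heavy-atom position 2 in the SMILES.
Other groups present: 1 ester, 1 ether.
Amide count: 1.

1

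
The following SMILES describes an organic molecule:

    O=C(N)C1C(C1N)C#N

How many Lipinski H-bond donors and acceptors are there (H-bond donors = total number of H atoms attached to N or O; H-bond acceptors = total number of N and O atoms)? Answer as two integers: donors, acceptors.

4, 4

Donors: find every N or O and count the H atoms it carries.
  atom 1 (O): bond orders sum to 2 → 0 H
  atom 3 (N): bond orders sum to 1 → 2 H
  atom 7 (N): bond orders sum to 1 → 2 H
  atom 9 (N): bond orders sum to 3 → 0 H
Lipinski HBD = 4.
Acceptors: N atoms = 3, O atoms = 1 → HBA = 4.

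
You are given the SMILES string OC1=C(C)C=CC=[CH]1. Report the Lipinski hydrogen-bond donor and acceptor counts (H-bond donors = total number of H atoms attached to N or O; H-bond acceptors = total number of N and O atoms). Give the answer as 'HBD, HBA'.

1, 1

Donors: find every N or O and count the H atoms it carries.
  atom 1 (O): bond orders sum to 1 → 1 H
Lipinski HBD = 1.
Acceptors: N atoms = 0, O atoms = 1 → HBA = 1.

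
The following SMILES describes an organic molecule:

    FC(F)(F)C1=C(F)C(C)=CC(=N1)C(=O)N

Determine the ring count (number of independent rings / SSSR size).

1

In SMILES, each pair of matching ring-closure digits denotes one ring-closing bond; the number of such bonds equals the number of independent rings.
Ring-closure bonds here: 1.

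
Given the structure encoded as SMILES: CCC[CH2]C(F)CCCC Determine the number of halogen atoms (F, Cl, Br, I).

Halogen atoms appear at heavy-atom position 6 (1×F).
Halogen count: 1.

1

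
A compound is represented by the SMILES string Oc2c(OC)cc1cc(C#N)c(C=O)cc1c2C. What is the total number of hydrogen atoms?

11

Walk through each heavy atom and fill implicit hydrogens from standard valence (C 4, N 3, O 2, S 2, halogen 1); for lowercase aromatic atoms, an aromatic c carries 1 H when it has two neighbours and 0 H with three, and aromatic n carries 0 H:
  atom 1: O, bond orders sum to 1 (valence 2) → 1 H
  atom 2: aromatic c, 3 neighbours → 0 H
  atom 3: aromatic c, 3 neighbours → 0 H
  atom 4: O, bond orders sum to 2 (valence 2) → 0 H
  atom 5: C, bond orders sum to 1 (valence 4) → 3 H
  atom 6: aromatic c, 2 neighbours → 1 H
  atom 7: aromatic c, 3 neighbours → 0 H
  atom 8: aromatic c, 2 neighbours → 1 H
  atom 9: aromatic c, 3 neighbours → 0 H
  atom 10: C, bond orders sum to 4 (valence 4) → 0 H
  atom 11: N, bond orders sum to 3 (valence 3) → 0 H
  atom 12: aromatic c, 3 neighbours → 0 H
  atom 13: C, bond orders sum to 3 (valence 4) → 1 H
  atom 14: O, bond orders sum to 2 (valence 2) → 0 H
  atom 15: aromatic c, 2 neighbours → 1 H
  atom 16: aromatic c, 3 neighbours → 0 H
  atom 17: aromatic c, 3 neighbours → 0 H
  atom 18: C, bond orders sum to 1 (valence 4) → 3 H
Total hydrogens: 11.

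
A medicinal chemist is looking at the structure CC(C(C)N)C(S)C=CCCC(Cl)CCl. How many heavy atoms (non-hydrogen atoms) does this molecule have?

15

Every atom symbol written in the SMILES (organic subset) is one heavy atom; implicit H are not written.
Heavy atoms by element → C:11, Cl:2, N:1, S:1.
Total: 15.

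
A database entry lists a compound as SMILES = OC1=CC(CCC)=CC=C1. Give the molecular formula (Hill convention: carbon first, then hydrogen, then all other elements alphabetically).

C9H12O

Walk through each heavy atom and fill implicit hydrogens from standard valence (C 4, N 3, O 2, S 2, halogen 1):
  atom 1: O, bond orders sum to 1 (valence 2) → 1 H
  atom 2: C, bond orders sum to 4 (valence 4) → 0 H
  atom 3: C, bond orders sum to 3 (valence 4) → 1 H
  atom 4: C, bond orders sum to 4 (valence 4) → 0 H
  atom 5: C, bond orders sum to 2 (valence 4) → 2 H
  atom 6: C, bond orders sum to 2 (valence 4) → 2 H
  atom 7: C, bond orders sum to 1 (valence 4) → 3 H
  atom 8: C, bond orders sum to 3 (valence 4) → 1 H
  atom 9: C, bond orders sum to 3 (valence 4) → 1 H
  atom 10: C, bond orders sum to 3 (valence 4) → 1 H
Totals → C:9, H:12, O:1.
In Hill order: C9H12O.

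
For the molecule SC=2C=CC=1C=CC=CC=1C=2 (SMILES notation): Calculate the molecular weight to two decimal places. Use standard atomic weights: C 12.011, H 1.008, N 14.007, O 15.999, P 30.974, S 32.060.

First, the molecular formula is C10H8S (counting implicit H from valence).
  C: 10 × 12.011 = 120.110
  H: 8 × 1.008 = 8.064
  S: 1 × 32.060 = 32.060
Sum: 10×12.011 + 8×1.008 + 1×32.060 = 160.234 → 160.23 g/mol.

160.23 g/mol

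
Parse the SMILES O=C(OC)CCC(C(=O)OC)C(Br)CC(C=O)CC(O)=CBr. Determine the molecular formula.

C14H20Br2O6

Walk through each heavy atom and fill implicit hydrogens from standard valence (C 4, N 3, O 2, S 2, halogen 1):
  atom 1: O, bond orders sum to 2 (valence 2) → 0 H
  atom 2: C, bond orders sum to 4 (valence 4) → 0 H
  atom 3: O, bond orders sum to 2 (valence 2) → 0 H
  atom 4: C, bond orders sum to 1 (valence 4) → 3 H
  atom 5: C, bond orders sum to 2 (valence 4) → 2 H
  atom 6: C, bond orders sum to 2 (valence 4) → 2 H
  atom 7: C, bond orders sum to 3 (valence 4) → 1 H
  atom 8: C, bond orders sum to 4 (valence 4) → 0 H
  atom 9: O, bond orders sum to 2 (valence 2) → 0 H
  atom 10: O, bond orders sum to 2 (valence 2) → 0 H
  atom 11: C, bond orders sum to 1 (valence 4) → 3 H
  atom 12: C, bond orders sum to 3 (valence 4) → 1 H
  atom 13: Br (halogen, monovalent) → 0 H
  atom 14: C, bond orders sum to 2 (valence 4) → 2 H
  atom 15: C, bond orders sum to 3 (valence 4) → 1 H
  atom 16: C, bond orders sum to 3 (valence 4) → 1 H
  atom 17: O, bond orders sum to 2 (valence 2) → 0 H
  atom 18: C, bond orders sum to 2 (valence 4) → 2 H
  atom 19: C, bond orders sum to 4 (valence 4) → 0 H
  atom 20: O, bond orders sum to 1 (valence 2) → 1 H
  atom 21: C, bond orders sum to 3 (valence 4) → 1 H
  atom 22: Br (halogen, monovalent) → 0 H
Totals → C:14, H:20, Br:2, O:6.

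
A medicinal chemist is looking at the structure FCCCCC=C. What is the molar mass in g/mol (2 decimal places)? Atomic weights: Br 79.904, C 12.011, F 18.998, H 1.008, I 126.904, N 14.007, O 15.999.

First, the molecular formula is C6H11F (counting implicit H from valence).
  C: 6 × 12.011 = 72.066
  F: 1 × 18.998 = 18.998
  H: 11 × 1.008 = 11.088
Sum: 6×12.011 + 1×18.998 + 11×1.008 = 102.152 → 102.15 g/mol.

102.15 g/mol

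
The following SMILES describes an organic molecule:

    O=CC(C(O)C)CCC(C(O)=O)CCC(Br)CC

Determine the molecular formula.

Walk through each heavy atom and fill implicit hydrogens from standard valence (C 4, N 3, O 2, S 2, halogen 1):
  atom 1: O, bond orders sum to 2 (valence 2) → 0 H
  atom 2: C, bond orders sum to 3 (valence 4) → 1 H
  atom 3: C, bond orders sum to 3 (valence 4) → 1 H
  atom 4: C, bond orders sum to 3 (valence 4) → 1 H
  atom 5: O, bond orders sum to 1 (valence 2) → 1 H
  atom 6: C, bond orders sum to 1 (valence 4) → 3 H
  atom 7: C, bond orders sum to 2 (valence 4) → 2 H
  atom 8: C, bond orders sum to 2 (valence 4) → 2 H
  atom 9: C, bond orders sum to 3 (valence 4) → 1 H
  atom 10: C, bond orders sum to 4 (valence 4) → 0 H
  atom 11: O, bond orders sum to 1 (valence 2) → 1 H
  atom 12: O, bond orders sum to 2 (valence 2) → 0 H
  atom 13: C, bond orders sum to 2 (valence 4) → 2 H
  atom 14: C, bond orders sum to 2 (valence 4) → 2 H
  atom 15: C, bond orders sum to 3 (valence 4) → 1 H
  atom 16: Br (halogen, monovalent) → 0 H
  atom 17: C, bond orders sum to 2 (valence 4) → 2 H
  atom 18: C, bond orders sum to 1 (valence 4) → 3 H
Totals → C:13, H:23, Br:1, O:4.
In Hill order: C13H23BrO4.

C13H23BrO4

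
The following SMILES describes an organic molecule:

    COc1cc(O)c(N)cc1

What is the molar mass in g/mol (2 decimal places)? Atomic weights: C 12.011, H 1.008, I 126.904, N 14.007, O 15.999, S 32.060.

139.15 g/mol

First, the molecular formula is C7H9NO2 (counting implicit H from valence).
  C: 7 × 12.011 = 84.077
  H: 9 × 1.008 = 9.072
  N: 1 × 14.007 = 14.007
  O: 2 × 15.999 = 31.998
Sum: 7×12.011 + 9×1.008 + 1×14.007 + 2×15.999 = 139.154 → 139.15 g/mol.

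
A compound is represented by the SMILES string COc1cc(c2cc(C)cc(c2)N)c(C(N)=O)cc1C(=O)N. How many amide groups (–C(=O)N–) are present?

The amide motif appears at heavy-atom positions 15, 20 in the SMILES.
Other groups present: 1 ether, 1 primary amine.
Amide count: 2.

2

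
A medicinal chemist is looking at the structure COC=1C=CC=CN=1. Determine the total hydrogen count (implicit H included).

7

Walk through each heavy atom and fill implicit hydrogens from standard valence (C 4, N 3, O 2, S 2, halogen 1):
  atom 1: C, bond orders sum to 1 (valence 4) → 3 H
  atom 2: O, bond orders sum to 2 (valence 2) → 0 H
  atom 3: C, bond orders sum to 4 (valence 4) → 0 H
  atom 4: C, bond orders sum to 3 (valence 4) → 1 H
  atom 5: C, bond orders sum to 3 (valence 4) → 1 H
  atom 6: C, bond orders sum to 3 (valence 4) → 1 H
  atom 7: C, bond orders sum to 3 (valence 4) → 1 H
  atom 8: N, bond orders sum to 3 (valence 3) → 0 H
Total hydrogens: 7.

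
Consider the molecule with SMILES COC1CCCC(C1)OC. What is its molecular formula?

Walk through each heavy atom and fill implicit hydrogens from standard valence (C 4, N 3, O 2, S 2, halogen 1):
  atom 1: C, bond orders sum to 1 (valence 4) → 3 H
  atom 2: O, bond orders sum to 2 (valence 2) → 0 H
  atom 3: C, bond orders sum to 3 (valence 4) → 1 H
  atom 4: C, bond orders sum to 2 (valence 4) → 2 H
  atom 5: C, bond orders sum to 2 (valence 4) → 2 H
  atom 6: C, bond orders sum to 2 (valence 4) → 2 H
  atom 7: C, bond orders sum to 3 (valence 4) → 1 H
  atom 8: C, bond orders sum to 2 (valence 4) → 2 H
  atom 9: O, bond orders sum to 2 (valence 2) → 0 H
  atom 10: C, bond orders sum to 1 (valence 4) → 3 H
Totals → C:8, H:16, O:2.

C8H16O2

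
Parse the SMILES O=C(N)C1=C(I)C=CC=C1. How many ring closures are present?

In SMILES, each pair of matching ring-closure digits denotes one ring-closing bond; the number of such bonds equals the number of independent rings.
Ring-closure bonds here: 1.

1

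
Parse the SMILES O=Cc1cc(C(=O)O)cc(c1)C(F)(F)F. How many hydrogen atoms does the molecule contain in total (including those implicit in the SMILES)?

Walk through each heavy atom and fill implicit hydrogens from standard valence (C 4, N 3, O 2, S 2, halogen 1); for lowercase aromatic atoms, an aromatic c carries 1 H when it has two neighbours and 0 H with three, and aromatic n carries 0 H:
  atom 1: O, bond orders sum to 2 (valence 2) → 0 H
  atom 2: C, bond orders sum to 3 (valence 4) → 1 H
  atom 3: aromatic c, 3 neighbours → 0 H
  atom 4: aromatic c, 2 neighbours → 1 H
  atom 5: aromatic c, 3 neighbours → 0 H
  atom 6: C, bond orders sum to 4 (valence 4) → 0 H
  atom 7: O, bond orders sum to 2 (valence 2) → 0 H
  atom 8: O, bond orders sum to 1 (valence 2) → 1 H
  atom 9: aromatic c, 2 neighbours → 1 H
  atom 10: aromatic c, 3 neighbours → 0 H
  atom 11: aromatic c, 2 neighbours → 1 H
  atom 12: C, bond orders sum to 4 (valence 4) → 0 H
  atom 13: F (halogen, monovalent) → 0 H
  atom 14: F (halogen, monovalent) → 0 H
  atom 15: F (halogen, monovalent) → 0 H
Total hydrogens: 5.

5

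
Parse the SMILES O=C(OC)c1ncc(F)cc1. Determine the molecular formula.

Walk through each heavy atom and fill implicit hydrogens from standard valence (C 4, N 3, O 2, S 2, halogen 1); for lowercase aromatic atoms, an aromatic c carries 1 H when it has two neighbours and 0 H with three, and aromatic n carries 0 H:
  atom 1: O, bond orders sum to 2 (valence 2) → 0 H
  atom 2: C, bond orders sum to 4 (valence 4) → 0 H
  atom 3: O, bond orders sum to 2 (valence 2) → 0 H
  atom 4: C, bond orders sum to 1 (valence 4) → 3 H
  atom 5: aromatic c, 3 neighbours → 0 H
  atom 6: aromatic n, 2 neighbours → 0 H
  atom 7: aromatic c, 2 neighbours → 1 H
  atom 8: aromatic c, 3 neighbours → 0 H
  atom 9: F (halogen, monovalent) → 0 H
  atom 10: aromatic c, 2 neighbours → 1 H
  atom 11: aromatic c, 2 neighbours → 1 H
Totals → C:7, H:6, F:1, N:1, O:2.
In Hill order: C7H6FNO2.

C7H6FNO2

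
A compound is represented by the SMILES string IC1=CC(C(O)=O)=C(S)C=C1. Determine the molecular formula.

C7H5IO2S

Walk through each heavy atom and fill implicit hydrogens from standard valence (C 4, N 3, O 2, S 2, halogen 1):
  atom 1: I (halogen, monovalent) → 0 H
  atom 2: C, bond orders sum to 4 (valence 4) → 0 H
  atom 3: C, bond orders sum to 3 (valence 4) → 1 H
  atom 4: C, bond orders sum to 4 (valence 4) → 0 H
  atom 5: C, bond orders sum to 4 (valence 4) → 0 H
  atom 6: O, bond orders sum to 1 (valence 2) → 1 H
  atom 7: O, bond orders sum to 2 (valence 2) → 0 H
  atom 8: C, bond orders sum to 4 (valence 4) → 0 H
  atom 9: S, bond orders sum to 1 (valence 2) → 1 H
  atom 10: C, bond orders sum to 3 (valence 4) → 1 H
  atom 11: C, bond orders sum to 3 (valence 4) → 1 H
Totals → C:7, H:5, I:1, O:2, S:1.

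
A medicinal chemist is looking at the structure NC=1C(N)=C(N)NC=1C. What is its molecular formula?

Walk through each heavy atom and fill implicit hydrogens from standard valence (C 4, N 3, O 2, S 2, halogen 1):
  atom 1: N, bond orders sum to 1 (valence 3) → 2 H
  atom 2: C, bond orders sum to 4 (valence 4) → 0 H
  atom 3: C, bond orders sum to 4 (valence 4) → 0 H
  atom 4: N, bond orders sum to 1 (valence 3) → 2 H
  atom 5: C, bond orders sum to 4 (valence 4) → 0 H
  atom 6: N, bond orders sum to 1 (valence 3) → 2 H
  atom 7: N, bond orders sum to 2 (valence 3) → 1 H
  atom 8: C, bond orders sum to 4 (valence 4) → 0 H
  atom 9: C, bond orders sum to 1 (valence 4) → 3 H
Totals → C:5, H:10, N:4.
In Hill order: C5H10N4.

C5H10N4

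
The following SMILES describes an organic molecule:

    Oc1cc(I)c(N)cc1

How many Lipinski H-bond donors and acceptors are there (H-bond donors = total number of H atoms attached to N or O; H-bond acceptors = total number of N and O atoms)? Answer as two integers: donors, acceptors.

Donors: find every N or O and count the H atoms it carries.
  atom 1 (O): bond orders sum to 1 → 1 H
  atom 7 (N): bond orders sum to 1 → 2 H
Lipinski HBD = 3.
Acceptors: N atoms = 1, O atoms = 1 → HBA = 2.

3, 2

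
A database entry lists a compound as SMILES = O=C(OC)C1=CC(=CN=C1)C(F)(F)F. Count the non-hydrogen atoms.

Every atom symbol written in the SMILES (organic subset) is one heavy atom; implicit H are not written.
Heavy atoms by element → C:8, F:3, N:1, O:2.
Total: 14.

14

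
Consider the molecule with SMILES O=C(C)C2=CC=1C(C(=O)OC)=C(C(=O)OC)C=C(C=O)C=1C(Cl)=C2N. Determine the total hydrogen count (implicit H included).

14

Walk through each heavy atom and fill implicit hydrogens from standard valence (C 4, N 3, O 2, S 2, halogen 1):
  atom 1: O, bond orders sum to 2 (valence 2) → 0 H
  atom 2: C, bond orders sum to 4 (valence 4) → 0 H
  atom 3: C, bond orders sum to 1 (valence 4) → 3 H
  atom 4: C, bond orders sum to 4 (valence 4) → 0 H
  atom 5: C, bond orders sum to 3 (valence 4) → 1 H
  atom 6: C, bond orders sum to 4 (valence 4) → 0 H
  atom 7: C, bond orders sum to 4 (valence 4) → 0 H
  atom 8: C, bond orders sum to 4 (valence 4) → 0 H
  atom 9: O, bond orders sum to 2 (valence 2) → 0 H
  atom 10: O, bond orders sum to 2 (valence 2) → 0 H
  atom 11: C, bond orders sum to 1 (valence 4) → 3 H
  atom 12: C, bond orders sum to 4 (valence 4) → 0 H
  atom 13: C, bond orders sum to 4 (valence 4) → 0 H
  atom 14: O, bond orders sum to 2 (valence 2) → 0 H
  atom 15: O, bond orders sum to 2 (valence 2) → 0 H
  atom 16: C, bond orders sum to 1 (valence 4) → 3 H
  atom 17: C, bond orders sum to 3 (valence 4) → 1 H
  atom 18: C, bond orders sum to 4 (valence 4) → 0 H
  atom 19: C, bond orders sum to 3 (valence 4) → 1 H
  atom 20: O, bond orders sum to 2 (valence 2) → 0 H
  atom 21: C, bond orders sum to 4 (valence 4) → 0 H
  atom 22: C, bond orders sum to 4 (valence 4) → 0 H
  atom 23: Cl (halogen, monovalent) → 0 H
  atom 24: C, bond orders sum to 4 (valence 4) → 0 H
  atom 25: N, bond orders sum to 1 (valence 3) → 2 H
Total hydrogens: 14.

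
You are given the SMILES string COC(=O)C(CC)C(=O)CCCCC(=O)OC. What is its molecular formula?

Walk through each heavy atom and fill implicit hydrogens from standard valence (C 4, N 3, O 2, S 2, halogen 1):
  atom 1: C, bond orders sum to 1 (valence 4) → 3 H
  atom 2: O, bond orders sum to 2 (valence 2) → 0 H
  atom 3: C, bond orders sum to 4 (valence 4) → 0 H
  atom 4: O, bond orders sum to 2 (valence 2) → 0 H
  atom 5: C, bond orders sum to 3 (valence 4) → 1 H
  atom 6: C, bond orders sum to 2 (valence 4) → 2 H
  atom 7: C, bond orders sum to 1 (valence 4) → 3 H
  atom 8: C, bond orders sum to 4 (valence 4) → 0 H
  atom 9: O, bond orders sum to 2 (valence 2) → 0 H
  atom 10: C, bond orders sum to 2 (valence 4) → 2 H
  atom 11: C, bond orders sum to 2 (valence 4) → 2 H
  atom 12: C, bond orders sum to 2 (valence 4) → 2 H
  atom 13: C, bond orders sum to 2 (valence 4) → 2 H
  atom 14: C, bond orders sum to 4 (valence 4) → 0 H
  atom 15: O, bond orders sum to 2 (valence 2) → 0 H
  atom 16: O, bond orders sum to 2 (valence 2) → 0 H
  atom 17: C, bond orders sum to 1 (valence 4) → 3 H
Totals → C:12, H:20, O:5.

C12H20O5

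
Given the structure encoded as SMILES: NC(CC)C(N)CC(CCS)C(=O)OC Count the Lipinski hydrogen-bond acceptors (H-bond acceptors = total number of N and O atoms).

N atoms: 2; O atoms: 2.
Lipinski HBA = 2 + 2 = 4.

4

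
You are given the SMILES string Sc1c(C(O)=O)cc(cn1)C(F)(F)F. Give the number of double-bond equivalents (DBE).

5

Molecular formula: C7H4F3NO2S.
DoU = (2C + 2 + N − H − X) / 2, where X is the halogen count and O/S are ignored.
    = (2·7 + 2 + 1 − 4 − 3) / 2 = 10 / 2 = 5.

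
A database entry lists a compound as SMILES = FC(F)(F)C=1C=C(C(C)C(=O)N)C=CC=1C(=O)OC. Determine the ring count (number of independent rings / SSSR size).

In SMILES, each pair of matching ring-closure digits denotes one ring-closing bond; the number of such bonds equals the number of independent rings.
Ring-closure bonds here: 1.

1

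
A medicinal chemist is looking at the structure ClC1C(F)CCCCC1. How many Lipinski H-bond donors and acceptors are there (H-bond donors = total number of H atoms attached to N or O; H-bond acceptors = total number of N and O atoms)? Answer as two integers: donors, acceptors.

Donors: find every N or O and count the H atoms it carries.
  (no N or O atoms present)
Lipinski HBD = 0.
Acceptors: N atoms = 0, O atoms = 0 → HBA = 0.

0, 0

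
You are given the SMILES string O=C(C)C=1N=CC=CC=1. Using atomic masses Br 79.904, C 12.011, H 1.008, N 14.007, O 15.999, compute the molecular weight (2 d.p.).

First, the molecular formula is C7H7NO (counting implicit H from valence).
  C: 7 × 12.011 = 84.077
  H: 7 × 1.008 = 7.056
  N: 1 × 14.007 = 14.007
  O: 1 × 15.999 = 15.999
Sum: 7×12.011 + 7×1.008 + 1×14.007 + 1×15.999 = 121.139 → 121.14 g/mol.

121.14 g/mol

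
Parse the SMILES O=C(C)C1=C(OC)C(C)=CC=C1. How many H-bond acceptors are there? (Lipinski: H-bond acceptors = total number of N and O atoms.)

2

N atoms: 0; O atoms: 2.
Lipinski HBA = 0 + 2 = 2.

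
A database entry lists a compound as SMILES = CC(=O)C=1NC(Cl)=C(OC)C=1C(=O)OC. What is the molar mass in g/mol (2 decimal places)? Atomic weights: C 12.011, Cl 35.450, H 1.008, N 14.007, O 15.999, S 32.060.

First, the molecular formula is C9H10ClNO4 (counting implicit H from valence).
  C: 9 × 12.011 = 108.099
  Cl: 1 × 35.450 = 35.450
  H: 10 × 1.008 = 10.080
  N: 1 × 14.007 = 14.007
  O: 4 × 15.999 = 63.996
Sum: 9×12.011 + 1×35.450 + 10×1.008 + 1×14.007 + 4×15.999 = 231.632 → 231.63 g/mol.

231.63 g/mol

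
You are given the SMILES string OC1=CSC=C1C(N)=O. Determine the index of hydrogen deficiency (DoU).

4

Degree of unsaturation = (number of rings) + (number of π bonds).
Ring closures in the SMILES: 1.
π bonds: 3 double bonds (each 1 DoU) → 3 DoU from unsaturation.
Total DoU = 1 + 3 = 4.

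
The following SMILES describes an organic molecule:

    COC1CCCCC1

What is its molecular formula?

Walk through each heavy atom and fill implicit hydrogens from standard valence (C 4, N 3, O 2, S 2, halogen 1):
  atom 1: C, bond orders sum to 1 (valence 4) → 3 H
  atom 2: O, bond orders sum to 2 (valence 2) → 0 H
  atom 3: C, bond orders sum to 3 (valence 4) → 1 H
  atom 4: C, bond orders sum to 2 (valence 4) → 2 H
  atom 5: C, bond orders sum to 2 (valence 4) → 2 H
  atom 6: C, bond orders sum to 2 (valence 4) → 2 H
  atom 7: C, bond orders sum to 2 (valence 4) → 2 H
  atom 8: C, bond orders sum to 2 (valence 4) → 2 H
Totals → C:7, H:14, O:1.
In Hill order: C7H14O.

C7H14O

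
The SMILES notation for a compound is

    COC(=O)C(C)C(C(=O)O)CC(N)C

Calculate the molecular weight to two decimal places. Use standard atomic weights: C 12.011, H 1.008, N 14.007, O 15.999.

First, the molecular formula is C9H17NO4 (counting implicit H from valence).
  C: 9 × 12.011 = 108.099
  H: 17 × 1.008 = 17.136
  N: 1 × 14.007 = 14.007
  O: 4 × 15.999 = 63.996
Sum: 9×12.011 + 17×1.008 + 1×14.007 + 4×15.999 = 203.238 → 203.24 g/mol.

203.24 g/mol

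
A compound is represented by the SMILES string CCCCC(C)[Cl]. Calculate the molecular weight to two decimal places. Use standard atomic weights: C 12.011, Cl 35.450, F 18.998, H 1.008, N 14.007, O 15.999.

120.62 g/mol

First, the molecular formula is C6H13Cl (counting implicit H from valence).
  C: 6 × 12.011 = 72.066
  Cl: 1 × 35.450 = 35.450
  H: 13 × 1.008 = 13.104
Sum: 6×12.011 + 1×35.450 + 13×1.008 = 120.620 → 120.62 g/mol.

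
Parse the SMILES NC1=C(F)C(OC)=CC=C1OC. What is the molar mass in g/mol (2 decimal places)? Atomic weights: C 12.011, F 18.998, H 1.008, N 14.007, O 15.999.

First, the molecular formula is C8H10FNO2 (counting implicit H from valence).
  C: 8 × 12.011 = 96.088
  F: 1 × 18.998 = 18.998
  H: 10 × 1.008 = 10.080
  N: 1 × 14.007 = 14.007
  O: 2 × 15.999 = 31.998
Sum: 8×12.011 + 1×18.998 + 10×1.008 + 1×14.007 + 2×15.999 = 171.171 → 171.17 g/mol.

171.17 g/mol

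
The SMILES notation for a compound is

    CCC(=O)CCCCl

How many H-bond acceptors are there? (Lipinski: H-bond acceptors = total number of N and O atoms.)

N atoms: 0; O atoms: 1.
Lipinski HBA = 0 + 1 = 1.

1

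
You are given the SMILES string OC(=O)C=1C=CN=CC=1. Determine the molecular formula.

C6H5NO2

Walk through each heavy atom and fill implicit hydrogens from standard valence (C 4, N 3, O 2, S 2, halogen 1):
  atom 1: O, bond orders sum to 1 (valence 2) → 1 H
  atom 2: C, bond orders sum to 4 (valence 4) → 0 H
  atom 3: O, bond orders sum to 2 (valence 2) → 0 H
  atom 4: C, bond orders sum to 4 (valence 4) → 0 H
  atom 5: C, bond orders sum to 3 (valence 4) → 1 H
  atom 6: C, bond orders sum to 3 (valence 4) → 1 H
  atom 7: N, bond orders sum to 3 (valence 3) → 0 H
  atom 8: C, bond orders sum to 3 (valence 4) → 1 H
  atom 9: C, bond orders sum to 3 (valence 4) → 1 H
Totals → C:6, H:5, N:1, O:2.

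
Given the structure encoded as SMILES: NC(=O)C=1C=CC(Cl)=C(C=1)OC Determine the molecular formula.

C8H8ClNO2

Walk through each heavy atom and fill implicit hydrogens from standard valence (C 4, N 3, O 2, S 2, halogen 1):
  atom 1: N, bond orders sum to 1 (valence 3) → 2 H
  atom 2: C, bond orders sum to 4 (valence 4) → 0 H
  atom 3: O, bond orders sum to 2 (valence 2) → 0 H
  atom 4: C, bond orders sum to 4 (valence 4) → 0 H
  atom 5: C, bond orders sum to 3 (valence 4) → 1 H
  atom 6: C, bond orders sum to 3 (valence 4) → 1 H
  atom 7: C, bond orders sum to 4 (valence 4) → 0 H
  atom 8: Cl (halogen, monovalent) → 0 H
  atom 9: C, bond orders sum to 4 (valence 4) → 0 H
  atom 10: C, bond orders sum to 3 (valence 4) → 1 H
  atom 11: O, bond orders sum to 2 (valence 2) → 0 H
  atom 12: C, bond orders sum to 1 (valence 4) → 3 H
Totals → C:8, H:8, Cl:1, N:1, O:2.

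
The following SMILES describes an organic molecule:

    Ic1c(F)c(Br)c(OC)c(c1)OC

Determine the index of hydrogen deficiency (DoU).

Molecular formula: C8H7BrFIO2.
DoU = (2C + 2 + N − H − X) / 2, where X is the halogen count and O/S are ignored.
    = (2·8 + 2 + 0 − 7 − 3) / 2 = 8 / 2 = 4.

4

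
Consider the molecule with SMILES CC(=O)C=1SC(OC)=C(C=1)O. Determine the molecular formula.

C7H8O3S

Walk through each heavy atom and fill implicit hydrogens from standard valence (C 4, N 3, O 2, S 2, halogen 1):
  atom 1: C, bond orders sum to 1 (valence 4) → 3 H
  atom 2: C, bond orders sum to 4 (valence 4) → 0 H
  atom 3: O, bond orders sum to 2 (valence 2) → 0 H
  atom 4: C, bond orders sum to 4 (valence 4) → 0 H
  atom 5: S, bond orders sum to 2 (valence 2) → 0 H
  atom 6: C, bond orders sum to 4 (valence 4) → 0 H
  atom 7: O, bond orders sum to 2 (valence 2) → 0 H
  atom 8: C, bond orders sum to 1 (valence 4) → 3 H
  atom 9: C, bond orders sum to 4 (valence 4) → 0 H
  atom 10: C, bond orders sum to 3 (valence 4) → 1 H
  atom 11: O, bond orders sum to 1 (valence 2) → 1 H
Totals → C:7, H:8, O:3, S:1.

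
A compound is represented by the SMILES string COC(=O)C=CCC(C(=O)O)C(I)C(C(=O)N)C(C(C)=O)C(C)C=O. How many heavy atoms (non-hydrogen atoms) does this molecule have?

Every atom symbol written in the SMILES (organic subset) is one heavy atom; implicit H are not written.
Heavy atoms by element → C:16, I:1, N:1, O:7.
Total: 25.

25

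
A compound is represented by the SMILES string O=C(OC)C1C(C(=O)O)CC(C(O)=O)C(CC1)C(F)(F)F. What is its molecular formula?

Walk through each heavy atom and fill implicit hydrogens from standard valence (C 4, N 3, O 2, S 2, halogen 1):
  atom 1: O, bond orders sum to 2 (valence 2) → 0 H
  atom 2: C, bond orders sum to 4 (valence 4) → 0 H
  atom 3: O, bond orders sum to 2 (valence 2) → 0 H
  atom 4: C, bond orders sum to 1 (valence 4) → 3 H
  atom 5: C, bond orders sum to 3 (valence 4) → 1 H
  atom 6: C, bond orders sum to 3 (valence 4) → 1 H
  atom 7: C, bond orders sum to 4 (valence 4) → 0 H
  atom 8: O, bond orders sum to 2 (valence 2) → 0 H
  atom 9: O, bond orders sum to 1 (valence 2) → 1 H
  atom 10: C, bond orders sum to 2 (valence 4) → 2 H
  atom 11: C, bond orders sum to 3 (valence 4) → 1 H
  atom 12: C, bond orders sum to 4 (valence 4) → 0 H
  atom 13: O, bond orders sum to 1 (valence 2) → 1 H
  atom 14: O, bond orders sum to 2 (valence 2) → 0 H
  atom 15: C, bond orders sum to 3 (valence 4) → 1 H
  atom 16: C, bond orders sum to 2 (valence 4) → 2 H
  atom 17: C, bond orders sum to 2 (valence 4) → 2 H
  atom 18: C, bond orders sum to 4 (valence 4) → 0 H
  atom 19: F (halogen, monovalent) → 0 H
  atom 20: F (halogen, monovalent) → 0 H
  atom 21: F (halogen, monovalent) → 0 H
Totals → C:12, H:15, F:3, O:6.
In Hill order: C12H15F3O6.

C12H15F3O6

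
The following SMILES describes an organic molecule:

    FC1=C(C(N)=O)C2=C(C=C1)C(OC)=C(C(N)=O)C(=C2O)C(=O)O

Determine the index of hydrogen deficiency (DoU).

10

Degree of unsaturation = (number of rings) + (number of π bonds).
Ring closures in the SMILES: 2.
π bonds: 8 double bonds (each 1 DoU) → 8 DoU from unsaturation.
Total DoU = 2 + 8 = 10.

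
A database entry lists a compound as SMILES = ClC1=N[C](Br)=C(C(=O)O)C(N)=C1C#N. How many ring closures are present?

In SMILES, each pair of matching ring-closure digits denotes one ring-closing bond; the number of such bonds equals the number of independent rings.
Ring-closure bonds here: 1.

1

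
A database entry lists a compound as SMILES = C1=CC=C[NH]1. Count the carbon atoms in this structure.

Count every carbon token in the SMILES (each C, including those in ring-closure positions and inside branches).
Carbon count: 4.

4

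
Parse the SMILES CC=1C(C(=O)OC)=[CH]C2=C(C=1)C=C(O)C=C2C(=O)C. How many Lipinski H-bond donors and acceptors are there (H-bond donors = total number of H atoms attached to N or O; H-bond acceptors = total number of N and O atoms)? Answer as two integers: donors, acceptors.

1, 4

Donors: find every N or O and count the H atoms it carries.
  atom 5 (O): bond orders sum to 2 → 0 H
  atom 6 (O): bond orders sum to 2 → 0 H
  atom 14 (O): bond orders sum to 1 → 1 H
  atom 18 (O): bond orders sum to 2 → 0 H
Lipinski HBD = 1.
Acceptors: N atoms = 0, O atoms = 4 → HBA = 4.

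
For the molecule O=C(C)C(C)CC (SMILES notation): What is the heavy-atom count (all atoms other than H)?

Every atom symbol written in the SMILES (organic subset) is one heavy atom; implicit H are not written.
Heavy atoms by element → C:6, O:1.
Total: 7.

7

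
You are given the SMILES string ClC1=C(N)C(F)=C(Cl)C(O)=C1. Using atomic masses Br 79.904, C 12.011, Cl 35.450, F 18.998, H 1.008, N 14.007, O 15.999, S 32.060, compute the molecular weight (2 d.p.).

First, the molecular formula is C6H4Cl2FNO (counting implicit H from valence).
  C: 6 × 12.011 = 72.066
  Cl: 2 × 35.450 = 70.900
  F: 1 × 18.998 = 18.998
  H: 4 × 1.008 = 4.032
  N: 1 × 14.007 = 14.007
  O: 1 × 15.999 = 15.999
Sum: 6×12.011 + 2×35.450 + 1×18.998 + 4×1.008 + 1×14.007 + 1×15.999 = 196.002 → 196.00 g/mol.

196.00 g/mol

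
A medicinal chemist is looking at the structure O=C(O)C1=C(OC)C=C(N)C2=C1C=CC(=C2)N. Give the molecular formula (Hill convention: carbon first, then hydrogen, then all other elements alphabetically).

C12H12N2O3

Walk through each heavy atom and fill implicit hydrogens from standard valence (C 4, N 3, O 2, S 2, halogen 1):
  atom 1: O, bond orders sum to 2 (valence 2) → 0 H
  atom 2: C, bond orders sum to 4 (valence 4) → 0 H
  atom 3: O, bond orders sum to 1 (valence 2) → 1 H
  atom 4: C, bond orders sum to 4 (valence 4) → 0 H
  atom 5: C, bond orders sum to 4 (valence 4) → 0 H
  atom 6: O, bond orders sum to 2 (valence 2) → 0 H
  atom 7: C, bond orders sum to 1 (valence 4) → 3 H
  atom 8: C, bond orders sum to 3 (valence 4) → 1 H
  atom 9: C, bond orders sum to 4 (valence 4) → 0 H
  atom 10: N, bond orders sum to 1 (valence 3) → 2 H
  atom 11: C, bond orders sum to 4 (valence 4) → 0 H
  atom 12: C, bond orders sum to 4 (valence 4) → 0 H
  atom 13: C, bond orders sum to 3 (valence 4) → 1 H
  atom 14: C, bond orders sum to 3 (valence 4) → 1 H
  atom 15: C, bond orders sum to 4 (valence 4) → 0 H
  atom 16: C, bond orders sum to 3 (valence 4) → 1 H
  atom 17: N, bond orders sum to 1 (valence 3) → 2 H
Totals → C:12, H:12, N:2, O:3.
In Hill order: C12H12N2O3.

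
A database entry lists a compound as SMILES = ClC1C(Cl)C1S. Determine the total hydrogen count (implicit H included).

Walk through each heavy atom and fill implicit hydrogens from standard valence (C 4, N 3, O 2, S 2, halogen 1):
  atom 1: Cl (halogen, monovalent) → 0 H
  atom 2: C, bond orders sum to 3 (valence 4) → 1 H
  atom 3: C, bond orders sum to 3 (valence 4) → 1 H
  atom 4: Cl (halogen, monovalent) → 0 H
  atom 5: C, bond orders sum to 3 (valence 4) → 1 H
  atom 6: S, bond orders sum to 1 (valence 2) → 1 H
Total hydrogens: 4.

4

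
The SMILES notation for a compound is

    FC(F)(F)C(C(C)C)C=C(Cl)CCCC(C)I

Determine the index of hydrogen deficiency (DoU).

1

Degree of unsaturation = (number of rings) + (number of π bonds).
Ring closures in the SMILES: 0.
π bonds: 1 double bond (each 1 DoU) → 1 DoU from unsaturation.
Total DoU = 0 + 1 = 1.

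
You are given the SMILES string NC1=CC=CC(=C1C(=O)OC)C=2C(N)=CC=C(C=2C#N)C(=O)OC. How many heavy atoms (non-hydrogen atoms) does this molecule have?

Every atom symbol written in the SMILES (organic subset) is one heavy atom; implicit H are not written.
Heavy atoms by element → C:17, N:3, O:4.
Total: 24.

24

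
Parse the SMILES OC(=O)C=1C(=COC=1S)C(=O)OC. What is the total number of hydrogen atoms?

6

Walk through each heavy atom and fill implicit hydrogens from standard valence (C 4, N 3, O 2, S 2, halogen 1):
  atom 1: O, bond orders sum to 1 (valence 2) → 1 H
  atom 2: C, bond orders sum to 4 (valence 4) → 0 H
  atom 3: O, bond orders sum to 2 (valence 2) → 0 H
  atom 4: C, bond orders sum to 4 (valence 4) → 0 H
  atom 5: C, bond orders sum to 4 (valence 4) → 0 H
  atom 6: C, bond orders sum to 3 (valence 4) → 1 H
  atom 7: O, bond orders sum to 2 (valence 2) → 0 H
  atom 8: C, bond orders sum to 4 (valence 4) → 0 H
  atom 9: S, bond orders sum to 1 (valence 2) → 1 H
  atom 10: C, bond orders sum to 4 (valence 4) → 0 H
  atom 11: O, bond orders sum to 2 (valence 2) → 0 H
  atom 12: O, bond orders sum to 2 (valence 2) → 0 H
  atom 13: C, bond orders sum to 1 (valence 4) → 3 H
Total hydrogens: 6.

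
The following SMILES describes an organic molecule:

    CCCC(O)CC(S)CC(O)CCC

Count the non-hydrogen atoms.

14

Every atom symbol written in the SMILES (organic subset) is one heavy atom; implicit H are not written.
Heavy atoms by element → C:11, O:2, S:1.
Total: 14.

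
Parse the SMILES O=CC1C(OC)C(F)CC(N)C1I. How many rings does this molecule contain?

1

In SMILES, each pair of matching ring-closure digits denotes one ring-closing bond; the number of such bonds equals the number of independent rings.
Ring-closure bonds here: 1.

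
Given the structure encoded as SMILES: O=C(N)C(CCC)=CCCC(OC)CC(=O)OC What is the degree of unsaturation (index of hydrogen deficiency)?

3

Molecular formula: C13H23NO4.
DoU = (2C + 2 + N − H − X) / 2, where X is the halogen count and O/S are ignored.
    = (2·13 + 2 + 1 − 23 − 0) / 2 = 6 / 2 = 3.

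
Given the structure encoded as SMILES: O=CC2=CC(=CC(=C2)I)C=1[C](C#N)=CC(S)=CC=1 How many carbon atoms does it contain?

14

Count every carbon token in the SMILES (each C, including those in ring-closure positions and inside branches).
Carbon count: 14.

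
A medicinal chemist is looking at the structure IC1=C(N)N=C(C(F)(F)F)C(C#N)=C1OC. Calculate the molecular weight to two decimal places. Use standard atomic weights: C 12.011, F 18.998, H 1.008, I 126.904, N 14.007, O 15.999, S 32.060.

First, the molecular formula is C8H5F3IN3O (counting implicit H from valence).
  C: 8 × 12.011 = 96.088
  F: 3 × 18.998 = 56.994
  H: 5 × 1.008 = 5.040
  I: 1 × 126.904 = 126.904
  N: 3 × 14.007 = 42.021
  O: 1 × 15.999 = 15.999
Sum: 8×12.011 + 3×18.998 + 5×1.008 + 1×126.904 + 3×14.007 + 1×15.999 = 343.046 → 343.05 g/mol.

343.05 g/mol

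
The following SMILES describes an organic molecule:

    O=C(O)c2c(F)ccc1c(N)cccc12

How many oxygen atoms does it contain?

Scan the SMILES for O atoms (remember two-letter symbols like Cl and Br are single atoms).
Oxygen count: 2.

2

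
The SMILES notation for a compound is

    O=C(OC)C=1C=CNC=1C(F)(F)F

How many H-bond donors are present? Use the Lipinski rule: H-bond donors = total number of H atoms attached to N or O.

Donors: find every N or O and count the H atoms it carries.
  atom 1 (O): bond orders sum to 2 → 0 H
  atom 3 (O): bond orders sum to 2 → 0 H
  atom 8 (N): bond orders sum to 2 → 1 H
Lipinski HBD = 1.

1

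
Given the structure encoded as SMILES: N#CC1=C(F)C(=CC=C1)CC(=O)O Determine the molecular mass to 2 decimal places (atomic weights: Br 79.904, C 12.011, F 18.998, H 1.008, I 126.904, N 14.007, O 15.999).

First, the molecular formula is C9H6FNO2 (counting implicit H from valence).
  C: 9 × 12.011 = 108.099
  F: 1 × 18.998 = 18.998
  H: 6 × 1.008 = 6.048
  N: 1 × 14.007 = 14.007
  O: 2 × 15.999 = 31.998
Sum: 9×12.011 + 1×18.998 + 6×1.008 + 1×14.007 + 2×15.999 = 179.150 → 179.15 g/mol.

179.15 g/mol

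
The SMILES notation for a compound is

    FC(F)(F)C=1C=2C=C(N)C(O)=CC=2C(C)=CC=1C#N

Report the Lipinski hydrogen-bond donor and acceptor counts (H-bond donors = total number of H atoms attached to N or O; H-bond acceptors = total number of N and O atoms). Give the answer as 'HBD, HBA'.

Donors: find every N or O and count the H atoms it carries.
  atom 9 (N): bond orders sum to 1 → 2 H
  atom 11 (O): bond orders sum to 1 → 1 H
  atom 19 (N): bond orders sum to 3 → 0 H
Lipinski HBD = 3.
Acceptors: N atoms = 2, O atoms = 1 → HBA = 3.

3, 3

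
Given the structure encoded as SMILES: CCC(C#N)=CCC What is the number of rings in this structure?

In SMILES, each pair of matching ring-closure digits denotes one ring-closing bond; the number of such bonds equals the number of independent rings.
Ring-closure bonds here: 0.

0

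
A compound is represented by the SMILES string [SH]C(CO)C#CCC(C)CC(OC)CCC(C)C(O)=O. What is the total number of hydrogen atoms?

26

Walk through each heavy atom and fill implicit hydrogens from standard valence (C 4, N 3, O 2, S 2, halogen 1):
  atom 1: S with explicit H count 1
  atom 2: C, bond orders sum to 3 (valence 4) → 1 H
  atom 3: C, bond orders sum to 2 (valence 4) → 2 H
  atom 4: O, bond orders sum to 1 (valence 2) → 1 H
  atom 5: C, bond orders sum to 4 (valence 4) → 0 H
  atom 6: C, bond orders sum to 4 (valence 4) → 0 H
  atom 7: C, bond orders sum to 2 (valence 4) → 2 H
  atom 8: C, bond orders sum to 3 (valence 4) → 1 H
  atom 9: C, bond orders sum to 1 (valence 4) → 3 H
  atom 10: C, bond orders sum to 2 (valence 4) → 2 H
  atom 11: C, bond orders sum to 3 (valence 4) → 1 H
  atom 12: O, bond orders sum to 2 (valence 2) → 0 H
  atom 13: C, bond orders sum to 1 (valence 4) → 3 H
  atom 14: C, bond orders sum to 2 (valence 4) → 2 H
  atom 15: C, bond orders sum to 2 (valence 4) → 2 H
  atom 16: C, bond orders sum to 3 (valence 4) → 1 H
  atom 17: C, bond orders sum to 1 (valence 4) → 3 H
  atom 18: C, bond orders sum to 4 (valence 4) → 0 H
  atom 19: O, bond orders sum to 1 (valence 2) → 1 H
  atom 20: O, bond orders sum to 2 (valence 2) → 0 H
Total hydrogens: 26.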